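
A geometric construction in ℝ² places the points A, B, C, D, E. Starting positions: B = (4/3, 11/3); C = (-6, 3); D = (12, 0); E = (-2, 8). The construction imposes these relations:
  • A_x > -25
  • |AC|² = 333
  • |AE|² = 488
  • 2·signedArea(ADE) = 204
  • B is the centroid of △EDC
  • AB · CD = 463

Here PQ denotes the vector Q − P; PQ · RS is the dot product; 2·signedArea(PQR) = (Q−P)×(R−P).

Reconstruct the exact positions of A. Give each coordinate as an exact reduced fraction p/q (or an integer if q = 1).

1. A_x = -24  [2·signedArea(ADE) = 204 ∩ AB · CD = 463]
2. A_y = 6  [2·signedArea(ADE) = 204 ∩ AB · CD = 463]
   → A = (-24, 6)

A = (-24, 6)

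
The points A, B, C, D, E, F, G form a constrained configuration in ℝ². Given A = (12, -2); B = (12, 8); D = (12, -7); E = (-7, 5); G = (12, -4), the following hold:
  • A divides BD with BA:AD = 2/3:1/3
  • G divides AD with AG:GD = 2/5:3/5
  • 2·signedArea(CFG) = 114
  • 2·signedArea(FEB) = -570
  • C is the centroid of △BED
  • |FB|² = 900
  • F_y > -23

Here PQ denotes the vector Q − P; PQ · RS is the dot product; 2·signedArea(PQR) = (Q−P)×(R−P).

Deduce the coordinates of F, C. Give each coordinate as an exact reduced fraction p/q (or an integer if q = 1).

C = (17/3, 2)
F = (12, -22)

1. C_x = 17/3  [C is the centroid of △BED]
2. C_y = 2  [C is the centroid of △BED]
   → C = (17/3, 2)
3. F_x = 12  [2·signedArea(FEB) = -570 ∩ 2·signedArea(CFG) = 114]
4. F_y = -22  [2·signedArea(FEB) = -570 ∩ 2·signedArea(CFG) = 114]
   → F = (12, -22)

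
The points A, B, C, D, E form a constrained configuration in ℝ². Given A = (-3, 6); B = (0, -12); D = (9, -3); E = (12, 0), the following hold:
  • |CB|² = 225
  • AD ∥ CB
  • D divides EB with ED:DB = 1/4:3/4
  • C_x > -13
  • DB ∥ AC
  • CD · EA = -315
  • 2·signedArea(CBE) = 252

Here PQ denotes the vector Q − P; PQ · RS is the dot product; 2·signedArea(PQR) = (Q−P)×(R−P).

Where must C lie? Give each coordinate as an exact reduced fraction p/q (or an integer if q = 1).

C = (-12, -3)

1. C_x = -12  [AD ∥ CB ∩ DB ∥ AC]
2. C_y = -3  [AD ∥ CB ∩ DB ∥ AC]
   → C = (-12, -3)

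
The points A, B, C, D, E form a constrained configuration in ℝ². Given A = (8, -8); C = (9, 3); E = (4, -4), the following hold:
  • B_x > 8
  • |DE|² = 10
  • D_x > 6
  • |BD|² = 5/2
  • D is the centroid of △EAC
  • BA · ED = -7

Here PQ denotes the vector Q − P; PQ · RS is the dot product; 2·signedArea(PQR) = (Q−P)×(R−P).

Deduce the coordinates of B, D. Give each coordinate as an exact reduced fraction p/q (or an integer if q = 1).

1. D_x = 7  [D is the centroid of △EAC]
2. D_y = -3  [D is the centroid of △EAC]
   → D = (7, -3)
3. B_x = 17/2  [line -3·x + -1·y + 23 = 0 ∩ |BD|² = 5/2]
4. B_y = -5/2  [line -3·x + -1·y + 23 = 0 ∩ |BD|² = 5/2]
   → B = (17/2, -5/2)

B = (17/2, -5/2)
D = (7, -3)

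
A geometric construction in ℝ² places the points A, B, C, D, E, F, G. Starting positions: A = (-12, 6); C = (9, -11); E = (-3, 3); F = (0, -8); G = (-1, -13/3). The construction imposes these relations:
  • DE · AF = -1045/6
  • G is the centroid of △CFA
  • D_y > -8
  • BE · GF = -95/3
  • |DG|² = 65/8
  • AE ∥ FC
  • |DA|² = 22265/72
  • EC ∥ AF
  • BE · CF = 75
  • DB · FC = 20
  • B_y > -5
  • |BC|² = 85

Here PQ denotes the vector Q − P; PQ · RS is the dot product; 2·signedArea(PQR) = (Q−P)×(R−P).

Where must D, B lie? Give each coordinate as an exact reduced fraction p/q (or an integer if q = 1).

1. B_x = 3  [BE · CF = 75 ∩ BE · GF = -95/3]
2. B_y = -4  [BE · CF = 75 ∩ BE · GF = -95/3]
   → B = (3, -4)
3. D_x = -1/4  [DE · AF = -1045/6 ∩ DB · FC = 20]
4. D_y = -85/12  [DE · AF = -1045/6 ∩ DB · FC = 20]
   → D = (-1/4, -85/12)

B = (3, -4)
D = (-1/4, -85/12)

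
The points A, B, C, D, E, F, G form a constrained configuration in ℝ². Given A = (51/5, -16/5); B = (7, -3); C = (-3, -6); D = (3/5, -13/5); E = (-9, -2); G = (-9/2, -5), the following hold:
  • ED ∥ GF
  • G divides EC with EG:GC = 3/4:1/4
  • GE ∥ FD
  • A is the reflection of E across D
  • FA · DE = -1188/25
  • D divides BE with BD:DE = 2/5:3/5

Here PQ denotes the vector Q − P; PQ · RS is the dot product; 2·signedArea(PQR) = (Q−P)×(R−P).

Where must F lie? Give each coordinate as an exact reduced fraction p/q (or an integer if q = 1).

1. F_x = 51/10  [GE ∥ FD ∩ ED ∥ GF]
2. F_y = -28/5  [GE ∥ FD ∩ ED ∥ GF]
   → F = (51/10, -28/5)

F = (51/10, -28/5)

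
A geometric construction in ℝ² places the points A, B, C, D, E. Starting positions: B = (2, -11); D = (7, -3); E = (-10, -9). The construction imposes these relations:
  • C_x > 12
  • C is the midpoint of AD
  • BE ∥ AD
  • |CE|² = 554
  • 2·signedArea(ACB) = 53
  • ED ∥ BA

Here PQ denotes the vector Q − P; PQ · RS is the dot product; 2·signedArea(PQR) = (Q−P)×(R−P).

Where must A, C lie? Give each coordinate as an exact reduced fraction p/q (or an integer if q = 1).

A = (19, -5)
C = (13, -4)

1. A_x = 19  [BE ∥ AD ∩ ED ∥ BA]
2. A_y = -5  [BE ∥ AD ∩ ED ∥ BA]
   → A = (19, -5)
3. C_x = 13  [C is the midpoint of AD]
4. C_y = -4  [C is the midpoint of AD]
   → C = (13, -4)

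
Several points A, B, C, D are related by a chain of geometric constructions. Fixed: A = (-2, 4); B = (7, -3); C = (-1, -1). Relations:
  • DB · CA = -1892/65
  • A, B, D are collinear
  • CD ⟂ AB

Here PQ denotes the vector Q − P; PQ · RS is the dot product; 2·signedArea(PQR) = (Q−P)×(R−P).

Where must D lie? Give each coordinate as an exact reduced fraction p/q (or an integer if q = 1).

1. D_x = 68/65  [A, B, D are collinear ∩ CD ⟂ AB]
2. D_y = 106/65  [A, B, D are collinear ∩ CD ⟂ AB]
   → D = (68/65, 106/65)

D = (68/65, 106/65)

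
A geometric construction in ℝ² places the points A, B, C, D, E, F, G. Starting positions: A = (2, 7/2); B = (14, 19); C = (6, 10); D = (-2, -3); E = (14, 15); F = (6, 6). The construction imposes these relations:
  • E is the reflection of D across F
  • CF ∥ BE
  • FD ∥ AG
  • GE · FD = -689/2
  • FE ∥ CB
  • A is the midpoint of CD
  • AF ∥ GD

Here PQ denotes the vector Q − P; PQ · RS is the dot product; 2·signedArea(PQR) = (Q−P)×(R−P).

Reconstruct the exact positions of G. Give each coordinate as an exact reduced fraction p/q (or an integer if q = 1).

1. G_x = -6  [AF ∥ GD ∩ FD ∥ AG]
2. G_y = -11/2  [AF ∥ GD ∩ FD ∥ AG]
   → G = (-6, -11/2)

G = (-6, -11/2)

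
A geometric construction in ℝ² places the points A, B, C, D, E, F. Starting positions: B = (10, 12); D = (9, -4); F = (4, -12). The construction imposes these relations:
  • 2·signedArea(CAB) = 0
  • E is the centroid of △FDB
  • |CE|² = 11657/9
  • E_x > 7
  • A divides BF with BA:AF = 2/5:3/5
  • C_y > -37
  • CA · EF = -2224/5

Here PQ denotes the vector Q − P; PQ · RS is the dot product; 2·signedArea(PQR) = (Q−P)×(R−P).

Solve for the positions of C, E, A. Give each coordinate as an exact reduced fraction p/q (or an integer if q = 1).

A = (38/5, 12/5)
C = (-2, -36)
E = (23/3, -4/3)

1. E_x = 23/3  [E is the centroid of △FDB]
2. E_y = -4/3  [E is the centroid of △FDB]
   → E = (23/3, -4/3)
3. A_x = 38/5  [A divides BF with BA:AF = 2/5:3/5]
4. A_y = 12/5  [A divides BF with BA:AF = 2/5:3/5]
   → A = (38/5, 12/5)
5. C_x = -2  [2·signedArea(CAB) = 0 ∩ CA · EF = -2224/5]
6. C_y = -36  [2·signedArea(CAB) = 0 ∩ CA · EF = -2224/5]
   → C = (-2, -36)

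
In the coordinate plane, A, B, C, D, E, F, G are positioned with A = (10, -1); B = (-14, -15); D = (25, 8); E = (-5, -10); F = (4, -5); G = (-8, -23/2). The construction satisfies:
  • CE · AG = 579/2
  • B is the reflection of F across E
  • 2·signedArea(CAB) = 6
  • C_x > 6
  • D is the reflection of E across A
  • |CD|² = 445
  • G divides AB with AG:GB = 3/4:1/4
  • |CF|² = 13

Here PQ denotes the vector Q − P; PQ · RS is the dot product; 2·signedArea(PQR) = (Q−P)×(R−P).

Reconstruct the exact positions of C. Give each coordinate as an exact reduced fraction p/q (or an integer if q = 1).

1. C_x = 7  [2·signedArea(CAB) = 6 ∩ CE · AG = 579/2]
2. C_y = -3  [2·signedArea(CAB) = 6 ∩ CE · AG = 579/2]
   → C = (7, -3)

C = (7, -3)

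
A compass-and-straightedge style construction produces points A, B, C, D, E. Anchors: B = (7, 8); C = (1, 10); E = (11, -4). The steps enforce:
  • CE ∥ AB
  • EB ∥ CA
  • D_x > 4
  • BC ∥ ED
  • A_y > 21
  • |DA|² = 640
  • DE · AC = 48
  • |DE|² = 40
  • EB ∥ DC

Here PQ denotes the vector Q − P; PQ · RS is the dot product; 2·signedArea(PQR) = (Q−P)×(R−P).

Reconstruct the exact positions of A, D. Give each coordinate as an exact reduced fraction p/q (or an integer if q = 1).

1. A_x = -3  [CE ∥ AB ∩ EB ∥ CA]
2. A_y = 22  [CE ∥ AB ∩ EB ∥ CA]
   → A = (-3, 22)
3. D_x = 5  [EB ∥ DC ∩ BC ∥ ED]
4. D_y = -2  [EB ∥ DC ∩ BC ∥ ED]
   → D = (5, -2)

A = (-3, 22)
D = (5, -2)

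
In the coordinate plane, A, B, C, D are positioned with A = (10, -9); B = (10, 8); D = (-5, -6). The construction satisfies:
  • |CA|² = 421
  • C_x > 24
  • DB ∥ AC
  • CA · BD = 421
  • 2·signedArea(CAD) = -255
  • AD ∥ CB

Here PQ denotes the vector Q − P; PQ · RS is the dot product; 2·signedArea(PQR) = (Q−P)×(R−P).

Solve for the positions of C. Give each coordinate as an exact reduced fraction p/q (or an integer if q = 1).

C = (25, 5)

1. C_x = 25  [AD ∥ CB ∩ DB ∥ AC]
2. C_y = 5  [AD ∥ CB ∩ DB ∥ AC]
   → C = (25, 5)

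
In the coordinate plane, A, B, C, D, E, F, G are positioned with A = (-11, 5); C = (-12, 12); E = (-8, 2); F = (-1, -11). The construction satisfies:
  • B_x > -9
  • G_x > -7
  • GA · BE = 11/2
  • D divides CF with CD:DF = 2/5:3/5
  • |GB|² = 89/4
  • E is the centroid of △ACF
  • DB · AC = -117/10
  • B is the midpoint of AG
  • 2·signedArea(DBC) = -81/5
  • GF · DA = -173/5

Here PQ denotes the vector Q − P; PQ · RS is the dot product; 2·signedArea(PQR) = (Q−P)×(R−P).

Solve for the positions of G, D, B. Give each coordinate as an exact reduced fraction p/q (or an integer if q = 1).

B = (-17/2, 1)
D = (-38/5, 14/5)
G = (-6, -3)

1. D_x = -38/5  [D divides CF with CD:DF = 2/5:3/5]
2. D_y = 14/5  [D divides CF with CD:DF = 2/5:3/5]
   → D = (-38/5, 14/5)
3. B_x = -17/2  [2·signedArea(DBC) = -81/5 ∩ DB · AC = -117/10]
4. B_y = 1  [2·signedArea(DBC) = -81/5 ∩ DB · AC = -117/10]
   → B = (-17/2, 1)
5. G_x = -6  [GA · BE = 11/2 ∩ B is the midpoint of AG]
6. G_y = -3  [GA · BE = 11/2 ∩ B is the midpoint of AG]
   → G = (-6, -3)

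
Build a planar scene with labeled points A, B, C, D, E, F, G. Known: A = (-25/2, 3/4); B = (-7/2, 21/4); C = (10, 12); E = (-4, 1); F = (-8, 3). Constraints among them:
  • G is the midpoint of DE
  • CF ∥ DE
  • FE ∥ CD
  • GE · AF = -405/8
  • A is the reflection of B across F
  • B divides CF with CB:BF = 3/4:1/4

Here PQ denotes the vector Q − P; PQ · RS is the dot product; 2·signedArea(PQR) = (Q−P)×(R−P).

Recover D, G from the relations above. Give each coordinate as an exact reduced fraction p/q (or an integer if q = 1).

1. D_x = 14  [CF ∥ DE ∩ FE ∥ CD]
2. D_y = 10  [CF ∥ DE ∩ FE ∥ CD]
   → D = (14, 10)
3. G_x = 5  [G is the midpoint of DE]
4. G_y = 11/2  [G is the midpoint of DE]
   → G = (5, 11/2)

D = (14, 10)
G = (5, 11/2)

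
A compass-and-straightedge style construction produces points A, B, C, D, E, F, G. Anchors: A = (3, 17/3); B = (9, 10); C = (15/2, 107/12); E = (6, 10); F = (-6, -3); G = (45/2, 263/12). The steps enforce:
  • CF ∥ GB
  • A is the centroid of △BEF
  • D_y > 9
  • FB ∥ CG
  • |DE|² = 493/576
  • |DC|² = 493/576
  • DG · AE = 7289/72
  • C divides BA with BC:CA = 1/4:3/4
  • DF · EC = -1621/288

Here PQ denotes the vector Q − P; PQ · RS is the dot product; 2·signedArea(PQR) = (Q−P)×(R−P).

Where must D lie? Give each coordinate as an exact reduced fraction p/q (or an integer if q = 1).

1. D_x = 27/4  [DF · EC = -1621/288 ∩ DG · AE = 7289/72]
2. D_y = 227/24  [DF · EC = -1621/288 ∩ DG · AE = 7289/72]
   → D = (27/4, 227/24)

D = (27/4, 227/24)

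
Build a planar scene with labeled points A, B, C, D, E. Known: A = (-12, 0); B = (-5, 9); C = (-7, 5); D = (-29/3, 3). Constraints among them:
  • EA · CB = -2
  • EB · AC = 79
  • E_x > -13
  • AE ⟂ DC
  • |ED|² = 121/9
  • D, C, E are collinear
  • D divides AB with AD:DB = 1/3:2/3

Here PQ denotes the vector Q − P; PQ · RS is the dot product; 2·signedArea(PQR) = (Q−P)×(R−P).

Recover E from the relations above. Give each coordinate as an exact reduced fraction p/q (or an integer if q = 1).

E = (-63/5, 4/5)

1. E_x = -63/5  [D, C, E are collinear ∩ AE ⟂ DC]
2. E_y = 4/5  [D, C, E are collinear ∩ AE ⟂ DC]
   → E = (-63/5, 4/5)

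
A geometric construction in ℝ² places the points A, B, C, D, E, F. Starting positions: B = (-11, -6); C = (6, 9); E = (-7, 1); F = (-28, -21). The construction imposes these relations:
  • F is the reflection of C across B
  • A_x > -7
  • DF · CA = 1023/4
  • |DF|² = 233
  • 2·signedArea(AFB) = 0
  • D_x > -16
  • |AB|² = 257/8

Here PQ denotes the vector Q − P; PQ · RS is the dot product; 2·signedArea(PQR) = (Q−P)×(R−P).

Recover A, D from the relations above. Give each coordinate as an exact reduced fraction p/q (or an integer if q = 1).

1. A_x = -27/4  [line -15·x + 17·y + -63 = 0 ∩ |AB|² = 257/8]
2. A_y = -9/4  [line -15·x + 17·y + -63 = 0 ∩ |AB|² = 257/8]
   → A = (-27/4, -9/4)
3. D_x = -15  [line 51/4·x + 45/4·y + 675/2 = 0 ∩ |DF|² = 233]
4. D_y = -13  [line 51/4·x + 45/4·y + 675/2 = 0 ∩ |DF|² = 233]
   → D = (-15, -13)

A = (-27/4, -9/4)
D = (-15, -13)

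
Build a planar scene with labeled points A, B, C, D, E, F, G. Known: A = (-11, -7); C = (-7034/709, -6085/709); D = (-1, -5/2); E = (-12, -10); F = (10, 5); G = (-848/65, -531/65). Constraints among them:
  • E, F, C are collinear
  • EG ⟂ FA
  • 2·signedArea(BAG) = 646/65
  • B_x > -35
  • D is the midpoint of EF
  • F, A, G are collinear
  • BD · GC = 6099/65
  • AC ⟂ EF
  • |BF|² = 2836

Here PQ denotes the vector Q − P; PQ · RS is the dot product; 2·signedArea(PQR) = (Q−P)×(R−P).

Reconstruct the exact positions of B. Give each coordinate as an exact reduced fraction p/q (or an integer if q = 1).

B = (-34, -25)

1. B_x = -34  [2·signedArea(BAG) = 646/65 ∩ BD · GC = 6099/65]
2. B_y = -25  [2·signedArea(BAG) = 646/65 ∩ BD · GC = 6099/65]
   → B = (-34, -25)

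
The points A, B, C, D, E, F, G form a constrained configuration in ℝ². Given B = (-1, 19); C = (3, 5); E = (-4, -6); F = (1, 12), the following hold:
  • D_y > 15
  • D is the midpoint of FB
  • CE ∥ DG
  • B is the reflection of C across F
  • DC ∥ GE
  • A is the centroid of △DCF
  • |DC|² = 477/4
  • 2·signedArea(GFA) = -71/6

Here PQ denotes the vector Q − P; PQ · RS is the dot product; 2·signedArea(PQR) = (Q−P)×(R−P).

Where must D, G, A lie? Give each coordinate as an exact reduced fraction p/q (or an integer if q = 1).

A = (4/3, 65/6)
D = (0, 31/2)
G = (-7, 9/2)

1. D_x = 0  [D is the midpoint of FB]
2. D_y = 31/2  [D is the midpoint of FB]
   → D = (0, 31/2)
3. G_x = -7  [DC ∥ GE ∩ CE ∥ DG]
4. G_y = 9/2  [DC ∥ GE ∩ CE ∥ DG]
   → G = (-7, 9/2)
5. A_x = 4/3  [A is the centroid of △DCF]
6. A_y = 65/6  [A is the centroid of △DCF]
   → A = (4/3, 65/6)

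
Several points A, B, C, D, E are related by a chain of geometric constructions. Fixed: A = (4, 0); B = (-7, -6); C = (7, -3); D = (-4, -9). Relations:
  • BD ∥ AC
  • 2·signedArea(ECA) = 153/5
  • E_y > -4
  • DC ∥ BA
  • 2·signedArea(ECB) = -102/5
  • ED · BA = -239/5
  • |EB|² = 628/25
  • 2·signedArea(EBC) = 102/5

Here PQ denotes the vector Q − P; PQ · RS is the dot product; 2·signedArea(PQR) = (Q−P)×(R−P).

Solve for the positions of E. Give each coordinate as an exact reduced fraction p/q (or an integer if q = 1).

E = (-13/5, -18/5)

1. E_x = -13/5  [2·signedArea(ECB) = -102/5 ∩ 2·signedArea(ECA) = 153/5]
2. E_y = -18/5  [2·signedArea(ECB) = -102/5 ∩ 2·signedArea(ECA) = 153/5]
   → E = (-13/5, -18/5)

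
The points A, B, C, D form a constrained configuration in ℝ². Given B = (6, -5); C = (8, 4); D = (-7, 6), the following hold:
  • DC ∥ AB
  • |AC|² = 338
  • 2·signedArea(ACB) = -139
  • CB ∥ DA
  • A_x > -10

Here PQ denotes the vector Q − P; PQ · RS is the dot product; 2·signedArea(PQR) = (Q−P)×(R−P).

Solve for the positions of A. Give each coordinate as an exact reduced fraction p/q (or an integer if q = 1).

1. A_x = -9  [DC ∥ AB ∩ CB ∥ DA]
2. A_y = -3  [DC ∥ AB ∩ CB ∥ DA]
   → A = (-9, -3)

A = (-9, -3)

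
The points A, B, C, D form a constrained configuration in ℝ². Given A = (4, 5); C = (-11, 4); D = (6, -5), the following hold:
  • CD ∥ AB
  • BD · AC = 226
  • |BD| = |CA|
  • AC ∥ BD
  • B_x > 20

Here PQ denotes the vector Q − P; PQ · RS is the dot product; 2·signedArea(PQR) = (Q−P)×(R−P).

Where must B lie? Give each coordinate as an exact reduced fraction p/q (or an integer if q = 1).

1. B_x = 21  [AC ∥ BD ∩ CD ∥ AB]
2. B_y = -4  [AC ∥ BD ∩ CD ∥ AB]
   → B = (21, -4)

B = (21, -4)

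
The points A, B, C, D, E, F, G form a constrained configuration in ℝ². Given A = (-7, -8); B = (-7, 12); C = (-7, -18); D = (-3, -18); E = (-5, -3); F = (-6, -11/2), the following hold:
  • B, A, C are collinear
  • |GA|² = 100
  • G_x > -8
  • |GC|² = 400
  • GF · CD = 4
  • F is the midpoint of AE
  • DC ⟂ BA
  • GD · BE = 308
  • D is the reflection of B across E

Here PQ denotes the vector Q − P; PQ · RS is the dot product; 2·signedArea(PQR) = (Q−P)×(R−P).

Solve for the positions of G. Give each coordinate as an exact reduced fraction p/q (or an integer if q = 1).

G = (-7, 2)

1. G_x = -7  [GD · BE = 308 ∩ GF · CD = 4]
2. G_y = 2  [GD · BE = 308 ∩ GF · CD = 4]
   → G = (-7, 2)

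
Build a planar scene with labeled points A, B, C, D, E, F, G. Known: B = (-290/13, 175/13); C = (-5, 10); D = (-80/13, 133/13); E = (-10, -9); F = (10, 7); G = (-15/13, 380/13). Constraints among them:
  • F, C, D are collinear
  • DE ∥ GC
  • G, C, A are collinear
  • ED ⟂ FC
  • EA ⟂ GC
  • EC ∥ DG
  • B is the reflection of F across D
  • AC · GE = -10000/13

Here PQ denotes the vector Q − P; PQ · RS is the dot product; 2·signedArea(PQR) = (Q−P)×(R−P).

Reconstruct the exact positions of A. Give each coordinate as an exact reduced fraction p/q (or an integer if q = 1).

A = (-115/13, -120/13)

1. A_x = -115/13  [G, C, A are collinear ∩ EA ⟂ GC]
2. A_y = -120/13  [G, C, A are collinear ∩ EA ⟂ GC]
   → A = (-115/13, -120/13)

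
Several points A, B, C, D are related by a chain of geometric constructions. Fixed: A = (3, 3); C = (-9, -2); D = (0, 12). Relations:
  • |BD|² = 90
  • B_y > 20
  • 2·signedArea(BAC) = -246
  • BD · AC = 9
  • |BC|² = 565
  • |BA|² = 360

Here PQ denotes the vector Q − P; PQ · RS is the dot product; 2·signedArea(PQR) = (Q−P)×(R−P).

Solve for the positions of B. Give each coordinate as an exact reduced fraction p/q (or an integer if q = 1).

B = (-3, 21)

1. B_x = -3  [BD · AC = 9 ∩ 2·signedArea(BAC) = -246]
2. B_y = 21  [BD · AC = 9 ∩ 2·signedArea(BAC) = -246]
   → B = (-3, 21)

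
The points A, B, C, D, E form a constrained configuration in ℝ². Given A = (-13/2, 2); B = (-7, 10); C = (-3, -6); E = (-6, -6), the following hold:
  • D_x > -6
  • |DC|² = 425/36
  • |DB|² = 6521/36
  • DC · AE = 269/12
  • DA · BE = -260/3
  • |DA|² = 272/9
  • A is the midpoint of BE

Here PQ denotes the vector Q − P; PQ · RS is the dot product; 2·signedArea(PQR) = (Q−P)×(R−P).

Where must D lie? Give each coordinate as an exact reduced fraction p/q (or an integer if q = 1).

1. D_x = -31/6  [line -1/2·x + 8·y + 289/12 = 0 ∩ |DA|² = 272/9]
2. D_y = -10/3  [line -1/2·x + 8·y + 289/12 = 0 ∩ |DA|² = 272/9]
   → D = (-31/6, -10/3)

D = (-31/6, -10/3)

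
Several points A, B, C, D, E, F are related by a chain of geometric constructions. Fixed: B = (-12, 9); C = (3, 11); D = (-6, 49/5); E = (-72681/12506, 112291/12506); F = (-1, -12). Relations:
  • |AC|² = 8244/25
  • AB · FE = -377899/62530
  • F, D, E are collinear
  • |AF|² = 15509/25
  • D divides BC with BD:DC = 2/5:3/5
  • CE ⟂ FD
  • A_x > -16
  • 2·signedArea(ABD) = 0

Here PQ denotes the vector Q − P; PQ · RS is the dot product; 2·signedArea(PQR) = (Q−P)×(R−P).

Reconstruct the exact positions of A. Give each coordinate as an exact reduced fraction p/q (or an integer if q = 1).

A = (-15, 43/5)

1. A_x = -15  [2·signedArea(ABD) = 0 ∩ AB · FE = -377899/62530]
2. A_y = 43/5  [2·signedArea(ABD) = 0 ∩ AB · FE = -377899/62530]
   → A = (-15, 43/5)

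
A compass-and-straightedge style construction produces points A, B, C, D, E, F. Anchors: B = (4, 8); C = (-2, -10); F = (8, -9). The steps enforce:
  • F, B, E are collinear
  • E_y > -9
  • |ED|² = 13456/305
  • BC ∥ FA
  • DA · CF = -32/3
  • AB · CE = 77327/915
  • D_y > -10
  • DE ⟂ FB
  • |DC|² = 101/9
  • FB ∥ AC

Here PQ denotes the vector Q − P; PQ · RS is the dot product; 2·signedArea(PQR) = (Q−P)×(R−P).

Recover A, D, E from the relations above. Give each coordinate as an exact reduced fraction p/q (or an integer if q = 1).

1. A_x = 2  [FB ∥ AC ∩ BC ∥ FA]
2. A_y = -27  [FB ∥ AC ∩ BC ∥ FA]
   → A = (2, -27)
3. D_x = 4/3  [line -10·x + -1·y + 11/3 = 0 ∩ |DC|² = 101/9]
4. D_y = -29/3  [line -10·x + -1·y + 11/3 = 0 ∩ |DC|² = 101/9]
   → D = (4/3, -29/3)
5. E_x = 7136/915  [F, B, E are collinear ∩ DE ⟂ FB]
6. E_y = -7453/915  [F, B, E are collinear ∩ DE ⟂ FB]
   → E = (7136/915, -7453/915)

A = (2, -27)
D = (4/3, -29/3)
E = (7136/915, -7453/915)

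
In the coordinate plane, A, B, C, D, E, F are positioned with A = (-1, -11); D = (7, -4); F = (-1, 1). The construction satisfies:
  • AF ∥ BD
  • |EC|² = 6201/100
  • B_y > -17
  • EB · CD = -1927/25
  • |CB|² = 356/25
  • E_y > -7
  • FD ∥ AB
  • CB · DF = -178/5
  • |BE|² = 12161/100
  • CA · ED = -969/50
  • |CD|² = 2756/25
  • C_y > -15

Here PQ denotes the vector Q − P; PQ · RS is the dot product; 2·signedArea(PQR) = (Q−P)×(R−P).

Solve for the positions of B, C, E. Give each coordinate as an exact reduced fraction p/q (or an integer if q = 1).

B = (7, -16)
C = (19/5, -14)
E = (7/5, -13/2)

1. B_x = 7  [AF ∥ BD ∩ FD ∥ AB]
2. B_y = -16  [AF ∥ BD ∩ FD ∥ AB]
   → B = (7, -16)
3. C_x = 19/5  [line 8·x + -5·y + -502/5 = 0 ∩ |CB|² = 356/25]
4. C_y = -14  [line 8·x + -5·y + -502/5 = 0 ∩ |CB|² = 356/25]
   → C = (19/5, -14)
5. E_x = 7/5  [EB · CD = -1927/25 ∩ CA · ED = -969/50]
6. E_y = -13/2  [EB · CD = -1927/25 ∩ CA · ED = -969/50]
   → E = (7/5, -13/2)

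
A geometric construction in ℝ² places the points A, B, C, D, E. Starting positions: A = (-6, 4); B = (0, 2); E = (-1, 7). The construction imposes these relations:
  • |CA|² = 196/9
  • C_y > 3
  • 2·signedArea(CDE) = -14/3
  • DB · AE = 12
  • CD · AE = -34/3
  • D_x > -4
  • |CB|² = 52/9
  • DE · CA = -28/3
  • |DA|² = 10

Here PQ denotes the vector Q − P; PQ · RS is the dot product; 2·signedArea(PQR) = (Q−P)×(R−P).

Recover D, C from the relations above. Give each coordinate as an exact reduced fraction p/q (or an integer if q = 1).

1. D_x = -3  [line -5·x + -3·y + -6 = 0 ∩ |DA|² = 10]
2. D_y = 3  [line -5·x + -3·y + -6 = 0 ∩ |DA|² = 10]
   → D = (-3, 3)
3. C_x = -4/3  [DE · CA = -28/3 ∩ 2·signedArea(CDE) = -14/3]
4. C_y = 4  [DE · CA = -28/3 ∩ 2·signedArea(CDE) = -14/3]
   → C = (-4/3, 4)

C = (-4/3, 4)
D = (-3, 3)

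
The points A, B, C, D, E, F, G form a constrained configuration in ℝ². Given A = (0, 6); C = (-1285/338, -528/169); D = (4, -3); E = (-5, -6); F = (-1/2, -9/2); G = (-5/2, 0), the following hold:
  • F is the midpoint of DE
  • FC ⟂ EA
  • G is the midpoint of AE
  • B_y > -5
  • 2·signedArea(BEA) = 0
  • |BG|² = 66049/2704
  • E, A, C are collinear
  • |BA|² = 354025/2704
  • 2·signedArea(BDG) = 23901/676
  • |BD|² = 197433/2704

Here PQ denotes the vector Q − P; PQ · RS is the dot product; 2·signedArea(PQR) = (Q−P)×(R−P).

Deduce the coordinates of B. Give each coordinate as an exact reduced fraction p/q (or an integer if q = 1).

1. B_x = -2975/676  [2·signedArea(BEA) = 0 ∩ 2·signedArea(BDG) = 23901/676]
2. B_y = -771/169  [2·signedArea(BEA) = 0 ∩ 2·signedArea(BDG) = 23901/676]
   → B = (-2975/676, -771/169)

B = (-2975/676, -771/169)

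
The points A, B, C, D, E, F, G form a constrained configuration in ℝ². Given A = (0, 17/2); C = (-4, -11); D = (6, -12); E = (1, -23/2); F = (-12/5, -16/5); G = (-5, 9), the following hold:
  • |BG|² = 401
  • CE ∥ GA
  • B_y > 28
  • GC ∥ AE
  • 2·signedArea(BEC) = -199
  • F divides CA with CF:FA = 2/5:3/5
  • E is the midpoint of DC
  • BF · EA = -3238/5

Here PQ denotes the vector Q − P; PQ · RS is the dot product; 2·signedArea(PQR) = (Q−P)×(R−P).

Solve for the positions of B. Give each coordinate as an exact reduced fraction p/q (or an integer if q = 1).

B = (-6, 29)

1. B_x = -6  [BF · EA = -3238/5 ∩ 2·signedArea(BEC) = -199]
2. B_y = 29  [BF · EA = -3238/5 ∩ 2·signedArea(BEC) = -199]
   → B = (-6, 29)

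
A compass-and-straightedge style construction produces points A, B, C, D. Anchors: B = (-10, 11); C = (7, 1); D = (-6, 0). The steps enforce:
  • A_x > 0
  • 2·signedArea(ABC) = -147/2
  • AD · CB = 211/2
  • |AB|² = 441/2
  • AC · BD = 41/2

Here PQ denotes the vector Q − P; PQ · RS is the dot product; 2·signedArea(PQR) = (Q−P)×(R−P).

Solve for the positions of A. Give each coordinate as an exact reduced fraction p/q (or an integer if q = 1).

A = (1/2, 1/2)

1. A_x = 1/2  [AD · CB = 211/2 ∩ 2·signedArea(ABC) = -147/2]
2. A_y = 1/2  [AD · CB = 211/2 ∩ 2·signedArea(ABC) = -147/2]
   → A = (1/2, 1/2)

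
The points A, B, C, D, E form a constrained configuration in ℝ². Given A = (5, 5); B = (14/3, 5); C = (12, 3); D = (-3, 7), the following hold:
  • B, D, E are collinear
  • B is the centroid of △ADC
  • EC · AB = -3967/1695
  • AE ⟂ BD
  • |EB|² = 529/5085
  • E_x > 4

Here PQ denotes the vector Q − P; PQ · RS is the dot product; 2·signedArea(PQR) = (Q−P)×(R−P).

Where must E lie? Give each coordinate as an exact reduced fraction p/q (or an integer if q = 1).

1. E_x = 2813/565  [B, D, E are collinear ∩ AE ⟂ BD]
2. E_y = 2779/565  [B, D, E are collinear ∩ AE ⟂ BD]
   → E = (2813/565, 2779/565)

E = (2813/565, 2779/565)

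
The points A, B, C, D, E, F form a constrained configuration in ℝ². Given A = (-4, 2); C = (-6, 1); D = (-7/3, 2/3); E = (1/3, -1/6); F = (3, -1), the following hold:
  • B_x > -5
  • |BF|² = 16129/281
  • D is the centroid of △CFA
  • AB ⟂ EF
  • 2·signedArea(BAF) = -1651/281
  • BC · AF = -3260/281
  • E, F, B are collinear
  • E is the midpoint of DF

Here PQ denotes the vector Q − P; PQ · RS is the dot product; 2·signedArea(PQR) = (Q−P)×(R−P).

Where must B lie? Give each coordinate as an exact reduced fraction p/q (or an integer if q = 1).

1. B_x = -1189/281  [E, F, B are collinear ∩ AB ⟂ EF]
2. B_y = 354/281  [E, F, B are collinear ∩ AB ⟂ EF]
   → B = (-1189/281, 354/281)

B = (-1189/281, 354/281)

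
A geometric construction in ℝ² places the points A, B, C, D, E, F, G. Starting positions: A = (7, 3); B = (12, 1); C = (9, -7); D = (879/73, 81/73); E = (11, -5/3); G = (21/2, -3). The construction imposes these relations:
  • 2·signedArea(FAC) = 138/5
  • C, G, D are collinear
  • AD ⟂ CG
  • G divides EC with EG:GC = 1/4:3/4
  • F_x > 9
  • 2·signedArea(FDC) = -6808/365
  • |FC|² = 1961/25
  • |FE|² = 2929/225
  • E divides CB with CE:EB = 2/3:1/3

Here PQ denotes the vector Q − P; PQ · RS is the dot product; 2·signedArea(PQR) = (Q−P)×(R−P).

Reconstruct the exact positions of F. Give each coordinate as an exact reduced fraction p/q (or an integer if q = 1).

1. F_x = 10  [2·signedArea(FAC) = 138/5 ∩ 2·signedArea(FDC) = -6808/365]
2. F_y = 9/5  [2·signedArea(FAC) = 138/5 ∩ 2·signedArea(FDC) = -6808/365]
   → F = (10, 9/5)

F = (10, 9/5)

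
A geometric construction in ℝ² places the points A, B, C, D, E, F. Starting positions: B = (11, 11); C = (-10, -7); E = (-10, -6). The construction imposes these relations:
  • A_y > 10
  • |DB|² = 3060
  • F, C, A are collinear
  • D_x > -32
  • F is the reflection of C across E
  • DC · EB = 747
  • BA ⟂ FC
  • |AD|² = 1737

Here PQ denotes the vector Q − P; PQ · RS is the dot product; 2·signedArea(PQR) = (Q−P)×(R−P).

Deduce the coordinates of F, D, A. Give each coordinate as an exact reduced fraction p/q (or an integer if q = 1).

1. F_x = -10  [F is the reflection of C across E]
2. F_y = -5  [F is the reflection of C across E]
   → F = (-10, -5)
3. D_x = -31  [line -21·x + -17·y + -1076 = 0 ∩ |DB|² = 3060]
4. D_y = -25  [line -21·x + -17·y + -1076 = 0 ∩ |DB|² = 3060]
   → D = (-31, -25)
5. A_x = -10  [F, C, A are collinear ∩ BA ⟂ FC]
6. A_y = 11  [F, C, A are collinear ∩ BA ⟂ FC]
   → A = (-10, 11)

A = (-10, 11)
D = (-31, -25)
F = (-10, -5)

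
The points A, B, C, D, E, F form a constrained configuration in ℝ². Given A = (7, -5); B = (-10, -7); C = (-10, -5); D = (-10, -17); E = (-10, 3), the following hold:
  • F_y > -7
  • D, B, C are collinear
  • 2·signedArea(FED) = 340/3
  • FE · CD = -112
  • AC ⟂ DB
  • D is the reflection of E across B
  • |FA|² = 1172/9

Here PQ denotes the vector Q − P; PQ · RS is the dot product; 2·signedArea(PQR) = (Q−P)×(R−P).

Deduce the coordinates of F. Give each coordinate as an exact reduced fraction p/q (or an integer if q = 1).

F = (-13/3, -19/3)

1. F_x = -13/3  [FE · CD = -112 ∩ 2·signedArea(FED) = 340/3]
2. F_y = -19/3  [FE · CD = -112 ∩ 2·signedArea(FED) = 340/3]
   → F = (-13/3, -19/3)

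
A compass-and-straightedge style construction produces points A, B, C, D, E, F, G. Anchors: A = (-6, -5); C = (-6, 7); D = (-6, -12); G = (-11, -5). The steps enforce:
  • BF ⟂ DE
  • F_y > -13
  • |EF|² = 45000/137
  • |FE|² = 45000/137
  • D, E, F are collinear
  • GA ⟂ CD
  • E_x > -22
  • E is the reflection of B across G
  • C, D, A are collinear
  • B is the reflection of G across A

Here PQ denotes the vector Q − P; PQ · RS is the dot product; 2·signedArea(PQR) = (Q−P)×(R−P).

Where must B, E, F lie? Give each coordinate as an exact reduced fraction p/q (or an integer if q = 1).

B = (-1, -5)
E = (-21, -5)
F = (-627/137, -1735/137)

1. B_x = -1  [B is the reflection of G across A]
2. B_y = -5  [B is the reflection of G across A]
   → B = (-1, -5)
3. E_x = -21  [E is the reflection of B across G]
4. E_y = -5  [E is the reflection of B across G]
   → E = (-21, -5)
5. F_x = -627/137  [D, E, F are collinear ∩ BF ⟂ DE]
6. F_y = -1735/137  [D, E, F are collinear ∩ BF ⟂ DE]
   → F = (-627/137, -1735/137)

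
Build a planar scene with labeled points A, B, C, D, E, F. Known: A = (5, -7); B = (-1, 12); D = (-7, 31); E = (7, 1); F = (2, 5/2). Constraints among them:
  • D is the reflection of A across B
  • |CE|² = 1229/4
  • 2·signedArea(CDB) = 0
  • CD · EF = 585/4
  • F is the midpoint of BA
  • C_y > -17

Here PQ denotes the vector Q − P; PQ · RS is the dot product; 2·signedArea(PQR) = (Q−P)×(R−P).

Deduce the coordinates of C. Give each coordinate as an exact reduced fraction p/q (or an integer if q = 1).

C = (8, -33/2)

1. C_x = 8  [2·signedArea(CDB) = 0 ∩ CD · EF = 585/4]
2. C_y = -33/2  [2·signedArea(CDB) = 0 ∩ CD · EF = 585/4]
   → C = (8, -33/2)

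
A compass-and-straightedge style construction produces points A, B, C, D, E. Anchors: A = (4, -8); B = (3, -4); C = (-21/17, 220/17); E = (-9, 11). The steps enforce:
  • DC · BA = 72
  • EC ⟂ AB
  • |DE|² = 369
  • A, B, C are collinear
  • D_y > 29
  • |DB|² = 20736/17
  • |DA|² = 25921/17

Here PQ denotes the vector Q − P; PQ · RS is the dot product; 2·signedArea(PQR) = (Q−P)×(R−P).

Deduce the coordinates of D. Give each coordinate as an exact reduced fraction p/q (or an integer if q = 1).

D = (-93/17, 508/17)

1. D_x = -93/17  [line -1·x + 4·y + -125 = 0 ∩ |DA|² = 25921/17]
2. D_y = 508/17  [line -1·x + 4·y + -125 = 0 ∩ |DA|² = 25921/17]
   → D = (-93/17, 508/17)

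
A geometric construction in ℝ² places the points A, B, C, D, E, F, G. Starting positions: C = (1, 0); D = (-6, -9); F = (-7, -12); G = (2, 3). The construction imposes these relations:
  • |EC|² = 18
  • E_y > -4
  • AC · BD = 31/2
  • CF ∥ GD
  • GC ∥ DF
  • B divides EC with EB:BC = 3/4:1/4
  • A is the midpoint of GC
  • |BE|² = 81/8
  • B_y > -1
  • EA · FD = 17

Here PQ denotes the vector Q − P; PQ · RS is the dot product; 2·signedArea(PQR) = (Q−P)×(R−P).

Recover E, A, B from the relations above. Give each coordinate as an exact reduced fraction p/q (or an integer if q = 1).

1. A_x = 3/2  [A is the midpoint of GC]
2. A_y = 3/2  [A is the midpoint of GC]
   → A = (3/2, 3/2)
3. E_x = -2  [line -1·x + -3·y + -11 = 0 ∩ |EC|² = 18]
4. E_y = -3  [line -1·x + -3·y + -11 = 0 ∩ |EC|² = 18]
   → E = (-2, -3)
5. B_x = 1/4  [B divides EC with EB:BC = 3/4:1/4]
6. B_y = -3/4  [B divides EC with EB:BC = 3/4:1/4]
   → B = (1/4, -3/4)

A = (3/2, 3/2)
B = (1/4, -3/4)
E = (-2, -3)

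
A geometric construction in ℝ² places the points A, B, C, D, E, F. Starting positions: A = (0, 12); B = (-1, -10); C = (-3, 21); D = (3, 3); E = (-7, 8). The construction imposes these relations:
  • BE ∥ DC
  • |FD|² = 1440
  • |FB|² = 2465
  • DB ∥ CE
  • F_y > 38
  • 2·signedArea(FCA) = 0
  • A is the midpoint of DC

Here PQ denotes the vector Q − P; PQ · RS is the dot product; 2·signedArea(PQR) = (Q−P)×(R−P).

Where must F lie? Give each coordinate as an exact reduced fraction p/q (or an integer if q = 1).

F = (-9, 39)

1. F_x = -9  [line 9·x + 3·y + -36 = 0 ∩ |FD|² = 1440]
2. F_y = 39  [line 9·x + 3·y + -36 = 0 ∩ |FD|² = 1440]
   → F = (-9, 39)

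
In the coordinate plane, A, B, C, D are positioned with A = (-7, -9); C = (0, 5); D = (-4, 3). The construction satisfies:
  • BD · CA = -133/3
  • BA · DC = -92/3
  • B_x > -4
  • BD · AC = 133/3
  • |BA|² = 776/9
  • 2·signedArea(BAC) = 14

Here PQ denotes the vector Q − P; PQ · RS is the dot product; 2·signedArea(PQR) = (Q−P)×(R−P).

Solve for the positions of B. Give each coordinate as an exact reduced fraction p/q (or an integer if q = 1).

1. B_x = -11/3  [BD · CA = -133/3 ∩ BA · DC = -92/3]
2. B_y = -1/3  [BD · CA = -133/3 ∩ BA · DC = -92/3]
   → B = (-11/3, -1/3)

B = (-11/3, -1/3)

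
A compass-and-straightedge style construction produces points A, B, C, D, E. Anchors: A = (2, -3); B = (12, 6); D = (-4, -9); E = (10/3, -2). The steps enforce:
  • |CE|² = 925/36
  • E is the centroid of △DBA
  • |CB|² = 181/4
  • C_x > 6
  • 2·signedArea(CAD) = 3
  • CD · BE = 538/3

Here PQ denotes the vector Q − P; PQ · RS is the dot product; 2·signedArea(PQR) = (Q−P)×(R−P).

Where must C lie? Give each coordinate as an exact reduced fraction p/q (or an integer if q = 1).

1. C_x = 7  [2·signedArea(CAD) = 3 ∩ CD · BE = 538/3]
2. C_y = 3/2  [2·signedArea(CAD) = 3 ∩ CD · BE = 538/3]
   → C = (7, 3/2)

C = (7, 3/2)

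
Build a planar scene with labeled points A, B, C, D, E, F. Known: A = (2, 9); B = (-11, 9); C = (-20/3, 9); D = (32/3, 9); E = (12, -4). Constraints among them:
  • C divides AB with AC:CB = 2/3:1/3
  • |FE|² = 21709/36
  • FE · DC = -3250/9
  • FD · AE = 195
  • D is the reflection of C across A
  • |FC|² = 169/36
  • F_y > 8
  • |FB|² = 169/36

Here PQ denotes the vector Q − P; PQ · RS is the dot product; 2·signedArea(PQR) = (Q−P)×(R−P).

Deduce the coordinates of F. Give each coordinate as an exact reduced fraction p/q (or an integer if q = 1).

1. F_x = -53/6  [FD · AE = 195 ∩ FE · DC = -3250/9]
2. F_y = 9  [FD · AE = 195 ∩ FE · DC = -3250/9]
   → F = (-53/6, 9)

F = (-53/6, 9)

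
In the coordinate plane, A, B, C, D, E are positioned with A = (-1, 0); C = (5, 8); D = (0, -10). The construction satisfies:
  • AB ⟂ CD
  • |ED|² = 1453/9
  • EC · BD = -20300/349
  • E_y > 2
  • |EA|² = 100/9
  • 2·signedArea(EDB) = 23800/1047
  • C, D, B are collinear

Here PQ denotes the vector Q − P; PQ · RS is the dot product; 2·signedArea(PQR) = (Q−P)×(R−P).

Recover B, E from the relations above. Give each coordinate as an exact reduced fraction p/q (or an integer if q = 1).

1. B_x = 875/349  [C, D, B are collinear ∩ AB ⟂ CD]
2. B_y = -340/349  [C, D, B are collinear ∩ AB ⟂ CD]
   → B = (875/349, -340/349)
3. E_x = 1  [EC · BD = -20300/349 ∩ 2·signedArea(EDB) = 23800/1047]
4. E_y = 8/3  [EC · BD = -20300/349 ∩ 2·signedArea(EDB) = 23800/1047]
   → E = (1, 8/3)

B = (875/349, -340/349)
E = (1, 8/3)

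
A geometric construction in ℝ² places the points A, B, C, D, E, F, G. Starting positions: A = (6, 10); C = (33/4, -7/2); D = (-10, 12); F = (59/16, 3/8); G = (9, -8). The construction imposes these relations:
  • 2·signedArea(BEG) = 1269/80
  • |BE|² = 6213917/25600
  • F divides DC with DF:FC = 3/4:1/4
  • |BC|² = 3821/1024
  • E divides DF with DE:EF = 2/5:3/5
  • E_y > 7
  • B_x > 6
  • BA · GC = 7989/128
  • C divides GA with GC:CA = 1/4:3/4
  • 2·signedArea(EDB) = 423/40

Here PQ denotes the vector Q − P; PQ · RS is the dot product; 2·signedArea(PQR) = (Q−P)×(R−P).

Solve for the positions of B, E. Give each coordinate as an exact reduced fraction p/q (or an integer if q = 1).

1. E_x = -181/40  [E divides DF with DE:EF = 2/5:3/5]
2. E_y = 147/20  [E divides DF with DE:EF = 2/5:3/5]
   → E = (-181/40, 147/20)
3. B_x = 203/32  [BA · GC = 7989/128 ∩ 2·signedArea(EDB) = 423/40]
4. B_y = -61/16  [BA · GC = 7989/128 ∩ 2·signedArea(EDB) = 423/40]
   → B = (203/32, -61/16)

B = (203/32, -61/16)
E = (-181/40, 147/20)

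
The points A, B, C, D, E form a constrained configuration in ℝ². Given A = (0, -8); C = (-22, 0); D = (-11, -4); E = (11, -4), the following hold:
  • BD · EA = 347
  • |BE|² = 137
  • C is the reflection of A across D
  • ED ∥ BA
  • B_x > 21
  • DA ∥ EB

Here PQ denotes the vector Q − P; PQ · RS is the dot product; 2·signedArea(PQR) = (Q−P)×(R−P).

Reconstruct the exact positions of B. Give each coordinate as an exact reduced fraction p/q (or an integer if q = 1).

B = (22, -8)

1. B_x = 22  [ED ∥ BA ∩ DA ∥ EB]
2. B_y = -8  [ED ∥ BA ∩ DA ∥ EB]
   → B = (22, -8)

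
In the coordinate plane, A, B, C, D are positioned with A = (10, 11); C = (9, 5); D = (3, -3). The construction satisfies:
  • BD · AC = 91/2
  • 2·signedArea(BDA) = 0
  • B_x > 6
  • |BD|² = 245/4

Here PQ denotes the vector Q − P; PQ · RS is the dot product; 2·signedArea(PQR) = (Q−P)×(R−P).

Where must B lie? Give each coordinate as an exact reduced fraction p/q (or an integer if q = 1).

1. B_x = 13/2  [2·signedArea(BDA) = 0 ∩ BD · AC = 91/2]
2. B_y = 4  [2·signedArea(BDA) = 0 ∩ BD · AC = 91/2]
   → B = (13/2, 4)

B = (13/2, 4)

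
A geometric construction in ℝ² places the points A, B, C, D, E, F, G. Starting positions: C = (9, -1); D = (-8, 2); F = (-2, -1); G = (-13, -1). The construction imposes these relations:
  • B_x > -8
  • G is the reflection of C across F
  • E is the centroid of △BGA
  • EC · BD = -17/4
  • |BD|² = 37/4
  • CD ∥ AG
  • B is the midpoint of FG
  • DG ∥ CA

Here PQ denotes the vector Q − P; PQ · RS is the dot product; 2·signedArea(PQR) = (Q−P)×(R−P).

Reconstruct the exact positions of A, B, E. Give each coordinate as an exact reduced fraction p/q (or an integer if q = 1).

A = (4, -4)
B = (-15/2, -1)
E = (-11/2, -2)

1. A_x = 4  [CD ∥ AG ∩ DG ∥ CA]
2. A_y = -4  [CD ∥ AG ∩ DG ∥ CA]
   → A = (4, -4)
3. B_x = -15/2  [B is the midpoint of FG]
4. B_y = -1  [B is the midpoint of FG]
   → B = (-15/2, -1)
5. E_x = -11/2  [E is the centroid of △BGA]
6. E_y = -2  [E is the centroid of △BGA]
   → E = (-11/2, -2)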